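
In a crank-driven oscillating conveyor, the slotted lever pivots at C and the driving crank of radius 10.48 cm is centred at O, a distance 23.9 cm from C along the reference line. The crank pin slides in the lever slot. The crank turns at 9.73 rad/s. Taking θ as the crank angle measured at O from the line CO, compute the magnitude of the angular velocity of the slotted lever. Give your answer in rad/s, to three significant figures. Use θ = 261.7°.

1.18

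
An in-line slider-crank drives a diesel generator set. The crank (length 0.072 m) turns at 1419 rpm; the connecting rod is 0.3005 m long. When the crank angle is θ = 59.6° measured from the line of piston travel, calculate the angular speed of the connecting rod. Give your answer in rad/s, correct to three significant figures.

18.4

ω = 148.6 rad/s (converted from 1419 rpm).
The rod makes angle φ with the slider axis where L sinφ = r sinθ; differentiating, L cosφ·φ̇ = r ω cosθ.
L cosφ = √(L² − r² sin²θ) = 0.29401 m.
|ω_rod| = r ω |cosθ| / √(L² − r² sin²θ) = 0.072·148.6·0.50603/0.29401 = 18.414 rad/s.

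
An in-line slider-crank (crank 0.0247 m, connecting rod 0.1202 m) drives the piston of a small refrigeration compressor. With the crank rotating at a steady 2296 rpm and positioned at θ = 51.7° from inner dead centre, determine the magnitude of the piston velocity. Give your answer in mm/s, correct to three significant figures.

5260

ω = 2π·2296/60 = 240.4 rad/s
For an in-line slider-crank, x = r cosθ + √(L² − r² sin²θ), so v = −rω sinθ·[1 + r cosθ/√(L² − r² sin²θ)].
With r = 0.0247 m, L = 0.1202 m, θ = 51.7°: √(L² − r² sin²θ) = 0.11863 m.
v = −0.0247·240.4·0.78478·[1 + 0.0247·0.61978/0.11863] = -5.2621 m/s.
|v| = 5.2621 m/s = 5262.1 mm/s.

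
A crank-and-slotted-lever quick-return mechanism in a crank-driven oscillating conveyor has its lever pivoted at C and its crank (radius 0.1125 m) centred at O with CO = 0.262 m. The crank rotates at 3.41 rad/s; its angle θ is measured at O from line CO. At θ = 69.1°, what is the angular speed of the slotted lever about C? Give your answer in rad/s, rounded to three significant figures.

0.772

ω = 3.41 rad/s
Crank pin A relative to C: A = (d + r cosθ, r sinθ); lever angle φ = atan2(r sinθ, d + r cosθ).
Differentiating tanφ: φ̇ = rω(d cosθ + r)/(d² + r² + 2dr cosθ).
d² + r² + 2dr cosθ = |CA|² = 0.10233 m²;  d cosθ + r = +0.20597 m.
|ω_lever| = |0.1125·3.41·+0.20597| / 0.10233 = 0.77214 rad/s.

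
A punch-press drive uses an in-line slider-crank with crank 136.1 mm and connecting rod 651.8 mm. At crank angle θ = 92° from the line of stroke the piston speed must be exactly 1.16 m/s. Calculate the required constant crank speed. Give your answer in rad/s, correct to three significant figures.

8.59

For an in-line slider-crank, |v_piston| = rω|sinθ|·[1 + r cosθ/√(L² − r² sin²θ)].
With r = 0.1361 m, L = 0.6518 m, θ = 92°: the bracketed kinematic factor |dx/dθ| = 0.135 m.
ω = v/|dx/dθ| = 1.16/0.135 = 8.5924 rad/s.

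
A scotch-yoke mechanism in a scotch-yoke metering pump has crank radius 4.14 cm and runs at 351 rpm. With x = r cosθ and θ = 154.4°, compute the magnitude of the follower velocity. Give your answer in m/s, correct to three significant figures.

ω = 36.76 rad/s (from 351 rpm).
x = r cosθ ⇒ ẋ = −rω sinθ.
|v| = rω|sinθ| = 0.0414·36.76·|sin 154.4°| = 0.65752 m/s.

0.658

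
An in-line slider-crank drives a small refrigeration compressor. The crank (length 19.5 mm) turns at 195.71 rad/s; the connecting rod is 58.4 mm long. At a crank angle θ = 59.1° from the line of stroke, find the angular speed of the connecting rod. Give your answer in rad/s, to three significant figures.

35.0

ω = 195.7 rad/s
The rod makes angle φ with the slider axis where L sinφ = r sinθ; differentiating, L cosφ·φ̇ = r ω cosθ.
L cosφ = √(L² − r² sin²θ) = 0.055952 m.
|ω_rod| = r ω |cosθ| / √(L² − r² sin²θ) = 0.0195·195.7·0.51354/0.055952 = 35.028 rad/s.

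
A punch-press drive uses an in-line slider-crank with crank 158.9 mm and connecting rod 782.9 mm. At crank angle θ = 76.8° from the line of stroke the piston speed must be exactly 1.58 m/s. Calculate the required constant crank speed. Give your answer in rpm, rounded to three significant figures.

93.1

For an in-line slider-crank, |v_piston| = rω|sinθ|·[1 + r cosθ/√(L² − r² sin²θ)].
With r = 0.1589 m, L = 0.7829 m, θ = 76.8°: the bracketed kinematic factor |dx/dθ| = 0.16202 m.
ω = v/|dx/dθ| = 1.58/0.16202 = 9.7521 rad/s.
N = 60ω/(2π) = 93.126 rpm.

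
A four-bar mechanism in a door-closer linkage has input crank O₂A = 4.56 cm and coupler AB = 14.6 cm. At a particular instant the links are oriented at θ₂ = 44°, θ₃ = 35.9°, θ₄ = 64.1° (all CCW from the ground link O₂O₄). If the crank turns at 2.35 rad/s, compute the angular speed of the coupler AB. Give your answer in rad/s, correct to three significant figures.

ω₂ = 2.35 rad/s
Differentiating the loop-closure r₂e^{iθ₂}+r₃e^{iθ₃}=r₁+r₄e^{iθ₄} gives r₂ω₂e^{iθ₂}+r₃ω₃e^{iθ₃}=r₄ω₄e^{iθ₄}.
Eliminating the other unknown: ω₃ = r₂ω₂ sin(θ₄−θ₂) / [r₃ sin(θ₃−θ₄)].
Numerator sine = +0.34366; denominator sine = -0.47255.
Result = 0.0456·2.35·(+0.34366) / (0.146·(-0.47255)) = -0.53378 rad/s; magnitude 0.53378 rad/s.

0.534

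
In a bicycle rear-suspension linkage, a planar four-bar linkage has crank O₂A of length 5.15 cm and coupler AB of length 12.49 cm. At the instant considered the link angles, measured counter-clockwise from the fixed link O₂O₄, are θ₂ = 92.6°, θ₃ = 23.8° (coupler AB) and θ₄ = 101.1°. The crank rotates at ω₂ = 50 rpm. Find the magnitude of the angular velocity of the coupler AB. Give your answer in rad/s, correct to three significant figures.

0.327

ω₂ = 5.236 rad/s (from 50 rpm).
Differentiating the loop-closure r₂e^{iθ₂}+r₃e^{iθ₃}=r₁+r₄e^{iθ₄} gives r₂ω₂e^{iθ₂}+r₃ω₃e^{iθ₃}=r₄ω₄e^{iθ₄}.
Eliminating the other unknown: ω₃ = r₂ω₂ sin(θ₄−θ₂) / [r₃ sin(θ₃−θ₄)].
Numerator sine = +0.14781; denominator sine = -0.97553.
Result = 0.0515·5.236·(+0.14781) / (0.1249·(-0.97553)) = -0.32712 rad/s; magnitude 0.32712 rad/s.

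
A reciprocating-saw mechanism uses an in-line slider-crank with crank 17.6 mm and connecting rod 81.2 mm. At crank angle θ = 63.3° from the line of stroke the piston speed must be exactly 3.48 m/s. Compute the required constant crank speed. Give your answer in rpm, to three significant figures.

1920

For an in-line slider-crank, |v_piston| = rω|sinθ|·[1 + r cosθ/√(L² − r² sin²θ)].
With r = 0.0176 m, L = 0.0812 m, θ = 63.3°: the bracketed kinematic factor |dx/dθ| = 0.017284 m.
ω = v/|dx/dθ| = 3.48/0.017284 = 201.34 rad/s.
N = 60ω/(2π) = 1922.7 rpm.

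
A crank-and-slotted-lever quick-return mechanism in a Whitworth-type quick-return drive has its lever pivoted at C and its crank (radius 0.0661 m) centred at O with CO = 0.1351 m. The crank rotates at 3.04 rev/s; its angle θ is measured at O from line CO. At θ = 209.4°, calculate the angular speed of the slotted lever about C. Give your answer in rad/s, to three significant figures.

9.23

ω = 19.1 rad/s (from 3.04 rev/s).
Crank pin A relative to C: A = (d + r cosθ, r sinθ); lever angle φ = atan2(r sinθ, d + r cosθ).
Differentiating tanφ: φ̇ = rω(d cosθ + r)/(d² + r² + 2dr cosθ).
d² + r² + 2dr cosθ = |CA|² = 0.00706115 m²;  d cosθ + r = -0.051601 m.
|ω_lever| = |0.0661·19.1·-0.051601| / 0.00706115 = 9.2265 rad/s.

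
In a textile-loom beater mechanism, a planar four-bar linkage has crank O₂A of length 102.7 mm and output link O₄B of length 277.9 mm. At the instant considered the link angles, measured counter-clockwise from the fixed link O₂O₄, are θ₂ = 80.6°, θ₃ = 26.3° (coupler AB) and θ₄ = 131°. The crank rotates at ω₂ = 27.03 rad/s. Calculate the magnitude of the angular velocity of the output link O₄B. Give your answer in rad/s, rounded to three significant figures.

ω₂ = 27.03 rad/s
Differentiating the loop-closure r₂e^{iθ₂}+r₃e^{iθ₃}=r₁+r₄e^{iθ₄} gives r₂ω₂e^{iθ₂}+r₃ω₃e^{iθ₃}=r₄ω₄e^{iθ₄}.
Eliminating the other unknown: ω₄ = r₂ω₂ sin(θ₂−θ₃) / [r₄ sin(θ₄−θ₃)].
Numerator sine = +0.81208; denominator sine = +0.96727.
Result = 0.1027·27.03·(+0.81208) / (0.2779·(+0.96727)) = +8.3865 rad/s; magnitude 8.3865 rad/s.

8.39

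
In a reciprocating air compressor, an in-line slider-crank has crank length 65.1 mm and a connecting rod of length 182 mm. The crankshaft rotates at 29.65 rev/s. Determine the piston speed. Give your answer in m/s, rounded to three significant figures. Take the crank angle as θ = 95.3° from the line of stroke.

11.6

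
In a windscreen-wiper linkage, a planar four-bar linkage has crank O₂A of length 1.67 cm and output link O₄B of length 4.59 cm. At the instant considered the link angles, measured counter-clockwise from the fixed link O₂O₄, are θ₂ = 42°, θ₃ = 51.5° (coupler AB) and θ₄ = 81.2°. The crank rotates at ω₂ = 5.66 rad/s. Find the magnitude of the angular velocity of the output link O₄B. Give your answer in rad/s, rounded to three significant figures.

ω₂ = 5.66 rad/s
Differentiating the loop-closure r₂e^{iθ₂}+r₃e^{iθ₃}=r₁+r₄e^{iθ₄} gives r₂ω₂e^{iθ₂}+r₃ω₃e^{iθ₃}=r₄ω₄e^{iθ₄}.
Eliminating the other unknown: ω₄ = r₂ω₂ sin(θ₂−θ₃) / [r₄ sin(θ₄−θ₃)].
Numerator sine = -0.16505; denominator sine = +0.49546.
Result = 0.0167·5.66·(-0.16505) / (0.0459·(+0.49546)) = -0.686 rad/s; magnitude 0.686 rad/s.

0.686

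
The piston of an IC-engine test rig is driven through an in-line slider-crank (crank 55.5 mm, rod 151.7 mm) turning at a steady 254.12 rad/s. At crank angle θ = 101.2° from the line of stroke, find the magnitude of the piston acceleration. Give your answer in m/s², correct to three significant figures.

1990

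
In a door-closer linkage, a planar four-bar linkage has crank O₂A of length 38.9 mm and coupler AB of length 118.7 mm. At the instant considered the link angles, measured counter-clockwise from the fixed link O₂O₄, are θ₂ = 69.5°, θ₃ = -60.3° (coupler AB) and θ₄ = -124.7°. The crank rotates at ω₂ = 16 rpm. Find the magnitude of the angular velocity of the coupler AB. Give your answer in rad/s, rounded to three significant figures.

ω₂ = 1.676 rad/s (from 16 rpm).
Differentiating the loop-closure r₂e^{iθ₂}+r₃e^{iθ₃}=r₁+r₄e^{iθ₄} gives r₂ω₂e^{iθ₂}+r₃ω₃e^{iθ₃}=r₄ω₄e^{iθ₄}.
Eliminating the other unknown: ω₃ = r₂ω₂ sin(θ₄−θ₂) / [r₃ sin(θ₃−θ₄)].
Numerator sine = +0.24531; denominator sine = +0.90183.
Result = 0.0389·1.676·(+0.24531) / (0.1187·(+0.90183)) = +0.14936 rad/s; magnitude 0.14936 rad/s.

0.149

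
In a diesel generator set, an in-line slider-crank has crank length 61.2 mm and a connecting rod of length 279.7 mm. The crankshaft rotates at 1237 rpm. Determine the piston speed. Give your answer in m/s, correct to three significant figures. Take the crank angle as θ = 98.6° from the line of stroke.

7.58

ω = 2π·1237/60 = 129.5 rad/s
For an in-line slider-crank, x = r cosθ + √(L² − r² sin²θ), so v = −rω sinθ·[1 + r cosθ/√(L² − r² sin²θ)].
With r = 0.0612 m, L = 0.2797 m, θ = 98.6°: √(L² − r² sin²θ) = 0.27308 m.
v = −0.0612·129.5·0.98876·[1 + 0.0612·-0.14954/0.27308] = -7.5759 m/s.
|v| = 7.5759 m/s.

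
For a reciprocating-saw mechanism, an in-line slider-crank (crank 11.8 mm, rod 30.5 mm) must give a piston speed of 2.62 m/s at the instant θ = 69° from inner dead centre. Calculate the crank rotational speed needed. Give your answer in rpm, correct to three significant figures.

For an in-line slider-crank, |v_piston| = rω|sinθ|·[1 + r cosθ/√(L² − r² sin²θ)].
With r = 0.0118 m, L = 0.0305 m, θ = 69°: the bracketed kinematic factor |dx/dθ| = 0.012654 m.
ω = v/|dx/dθ| = 2.62/0.012654 = 207.05 rad/s.
N = 60ω/(2π) = 1977.1 rpm.

1980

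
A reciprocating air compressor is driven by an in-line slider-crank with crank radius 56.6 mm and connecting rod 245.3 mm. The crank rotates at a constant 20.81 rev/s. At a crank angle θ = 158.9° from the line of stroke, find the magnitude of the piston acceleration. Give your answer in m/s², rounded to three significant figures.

735

ω = 2π·20.8 = 130.8 rad/s
x(θ) = r cosθ + √(L² − r² sin²θ); with ω constant, a = ω²·d²x/dθ².
d²x/dθ² = −r cosθ − r²(cos2θ)/√u − r⁴ sin²2θ/(4u^{3/2}),  u = L² − r² sin²θ = 0.0597569 m².
Substituting r = 0.0566 m, L = 0.2453 m, θ = 158.9°: d²x/dθ² = +0.043018 m.
a = ω²·d²x/dθ² = (130.8)²·(+0.043018) = +735.45 m/s²;  |a| = 735.45 m/s².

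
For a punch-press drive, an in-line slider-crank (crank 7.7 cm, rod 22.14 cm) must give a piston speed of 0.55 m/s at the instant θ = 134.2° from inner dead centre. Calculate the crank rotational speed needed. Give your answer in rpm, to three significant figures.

127

For an in-line slider-crank, |v_piston| = rω|sinθ|·[1 + r cosθ/√(L² − r² sin²θ)].
With r = 0.077 m, L = 0.2214 m, θ = 134.2°: the bracketed kinematic factor |dx/dθ| = 0.041381 m.
ω = v/|dx/dθ| = 0.55/0.041381 = 13.291 rad/s.
N = 60ω/(2π) = 126.92 rpm.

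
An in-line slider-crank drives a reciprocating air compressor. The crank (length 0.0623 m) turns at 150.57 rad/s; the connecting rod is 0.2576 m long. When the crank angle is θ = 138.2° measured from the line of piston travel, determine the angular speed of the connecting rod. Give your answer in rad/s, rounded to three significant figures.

27.5

ω = 150.6 rad/s
The rod makes angle φ with the slider axis where L sinφ = r sinθ; differentiating, L cosφ·φ̇ = r ω cosθ.
L cosφ = √(L² − r² sin²θ) = 0.25423 m.
|ω_rod| = r ω |cosθ| / √(L² − r² sin²θ) = 0.0623·150.6·0.74548/0.25423 = 27.506 rad/s.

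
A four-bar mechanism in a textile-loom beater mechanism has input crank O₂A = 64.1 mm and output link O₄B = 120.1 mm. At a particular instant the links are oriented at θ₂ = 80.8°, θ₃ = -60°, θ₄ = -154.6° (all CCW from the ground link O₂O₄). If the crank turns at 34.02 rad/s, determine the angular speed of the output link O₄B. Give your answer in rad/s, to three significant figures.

ω₂ = 34.02 rad/s
Differentiating the loop-closure r₂e^{iθ₂}+r₃e^{iθ₃}=r₁+r₄e^{iθ₄} gives r₂ω₂e^{iθ₂}+r₃ω₃e^{iθ₃}=r₄ω₄e^{iθ₄}.
Eliminating the other unknown: ω₄ = r₂ω₂ sin(θ₂−θ₃) / [r₄ sin(θ₄−θ₃)].
Numerator sine = +0.63203; denominator sine = -0.99678.
Result = 0.0641·34.02·(+0.63203) / (0.1201·(-0.99678)) = -11.513 rad/s; magnitude 11.513 rad/s.

11.5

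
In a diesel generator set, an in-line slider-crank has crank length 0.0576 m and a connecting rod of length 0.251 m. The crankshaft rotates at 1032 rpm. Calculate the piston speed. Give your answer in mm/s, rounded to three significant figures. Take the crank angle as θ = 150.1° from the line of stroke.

2480

ω = 2π·1032/60 = 108.1 rad/s
For an in-line slider-crank, x = r cosθ + √(L² − r² sin²θ), so v = −rω sinθ·[1 + r cosθ/√(L² − r² sin²θ)].
With r = 0.0576 m, L = 0.251 m, θ = 150.1°: √(L² − r² sin²θ) = 0.24935 m.
v = −0.0576·108.1·0.49849·[1 + 0.0576·-0.86690/0.24935] = -2.4816 m/s.
|v| = 2.4816 m/s = 2481.6 mm/s.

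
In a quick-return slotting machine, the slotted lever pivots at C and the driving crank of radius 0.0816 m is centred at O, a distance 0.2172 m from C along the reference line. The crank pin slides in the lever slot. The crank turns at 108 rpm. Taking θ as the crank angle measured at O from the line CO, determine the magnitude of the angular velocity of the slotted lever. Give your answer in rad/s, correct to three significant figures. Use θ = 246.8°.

ω = 11.31 rad/s (from 108 rpm).
Crank pin A relative to C: A = (d + r cosθ, r sinθ); lever angle φ = atan2(r sinθ, d + r cosθ).
Differentiating tanφ: φ̇ = rω(d cosθ + r)/(d² + r² + 2dr cosθ).
d² + r² + 2dr cosθ = |CA|² = 0.0398703 m²;  d cosθ + r = -0.0039642 m.
|ω_lever| = |0.0816·11.31·-0.0039642| / 0.0398703 = 0.091759 rad/s.

0.0918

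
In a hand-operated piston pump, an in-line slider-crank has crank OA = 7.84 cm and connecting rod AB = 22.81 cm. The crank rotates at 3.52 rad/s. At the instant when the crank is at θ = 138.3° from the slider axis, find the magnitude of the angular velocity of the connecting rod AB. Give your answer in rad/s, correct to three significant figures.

ω = 3.52 rad/s
The rod makes angle φ with the slider axis where L sinφ = r sinθ; differentiating, L cosφ·φ̇ = r ω cosθ.
L cosφ = √(L² − r² sin²θ) = 0.22206 m.
|ω_rod| = r ω |cosθ| / √(L² − r² sin²θ) = 0.0784·3.52·0.74664/0.22206 = 0.9279 rad/s.

0.928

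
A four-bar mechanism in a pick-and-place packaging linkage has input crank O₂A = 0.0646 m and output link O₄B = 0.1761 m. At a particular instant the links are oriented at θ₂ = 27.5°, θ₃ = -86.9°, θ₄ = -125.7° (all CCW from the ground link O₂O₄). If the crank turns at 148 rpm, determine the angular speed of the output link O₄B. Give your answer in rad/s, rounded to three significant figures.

8.26

ω₂ = 15.5 rad/s (from 148 rpm).
Differentiating the loop-closure r₂e^{iθ₂}+r₃e^{iθ₃}=r₁+r₄e^{iθ₄} gives r₂ω₂e^{iθ₂}+r₃ω₃e^{iθ₃}=r₄ω₄e^{iθ₄}.
Eliminating the other unknown: ω₄ = r₂ω₂ sin(θ₂−θ₃) / [r₄ sin(θ₄−θ₃)].
Numerator sine = +0.91068; denominator sine = -0.62660.
Result = 0.0646·15.5·(+0.91068) / (0.1761·(-0.62660)) = -8.263 rad/s; magnitude 8.263 rad/s.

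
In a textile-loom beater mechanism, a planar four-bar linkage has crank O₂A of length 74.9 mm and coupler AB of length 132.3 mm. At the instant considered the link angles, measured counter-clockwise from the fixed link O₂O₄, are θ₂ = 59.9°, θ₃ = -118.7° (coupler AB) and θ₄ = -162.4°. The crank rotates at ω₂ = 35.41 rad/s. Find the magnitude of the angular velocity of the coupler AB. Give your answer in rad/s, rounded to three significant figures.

19.5

ω₂ = 35.41 rad/s
Differentiating the loop-closure r₂e^{iθ₂}+r₃e^{iθ₃}=r₁+r₄e^{iθ₄} gives r₂ω₂e^{iθ₂}+r₃ω₃e^{iθ₃}=r₄ω₄e^{iθ₄}.
Eliminating the other unknown: ω₃ = r₂ω₂ sin(θ₄−θ₂) / [r₃ sin(θ₃−θ₄)].
Numerator sine = +0.67301; denominator sine = +0.69088.
Result = 0.0749·35.41·(+0.67301) / (0.1323·(+0.69088)) = +19.528 rad/s; magnitude 19.528 rad/s.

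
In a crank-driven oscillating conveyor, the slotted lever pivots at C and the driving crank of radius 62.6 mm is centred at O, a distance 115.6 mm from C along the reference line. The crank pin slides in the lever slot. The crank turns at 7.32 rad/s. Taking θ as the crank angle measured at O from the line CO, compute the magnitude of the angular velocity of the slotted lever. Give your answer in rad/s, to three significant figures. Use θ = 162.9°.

6.36

ω = 7.32 rad/s
Crank pin A relative to C: A = (d + r cosθ, r sinθ); lever angle φ = atan2(r sinθ, d + r cosθ).
Differentiating tanφ: φ̇ = rω(d cosθ + r)/(d² + r² + 2dr cosθ).
d² + r² + 2dr cosθ = |CA|² = 0.00344881 m²;  d cosθ + r = -0.04789 m.
|ω_lever| = |0.0626·7.32·-0.04789| / 0.00344881 = 6.3629 rad/s.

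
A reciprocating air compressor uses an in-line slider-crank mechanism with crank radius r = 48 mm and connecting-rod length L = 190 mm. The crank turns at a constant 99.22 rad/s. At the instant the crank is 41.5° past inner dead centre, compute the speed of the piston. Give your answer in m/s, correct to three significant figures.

3.76

ω = 99.22 rad/s
For an in-line slider-crank, x = r cosθ + √(L² − r² sin²θ), so v = −rω sinθ·[1 + r cosθ/√(L² − r² sin²θ)].
With r = 0.048 m, L = 0.19 m, θ = 41.5°: √(L² − r² sin²θ) = 0.18732 m.
v = −0.048·99.22·0.66262·[1 + 0.048·0.74896/0.18732] = -3.7614 m/s.
|v| = 3.7614 m/s.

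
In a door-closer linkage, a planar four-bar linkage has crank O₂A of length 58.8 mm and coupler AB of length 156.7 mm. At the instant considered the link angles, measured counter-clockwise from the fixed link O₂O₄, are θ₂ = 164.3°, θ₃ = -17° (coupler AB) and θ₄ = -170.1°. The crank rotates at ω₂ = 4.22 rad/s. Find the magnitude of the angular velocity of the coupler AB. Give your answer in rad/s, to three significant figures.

1.51

ω₂ = 4.22 rad/s
Differentiating the loop-closure r₂e^{iθ₂}+r₃e^{iθ₃}=r₁+r₄e^{iθ₄} gives r₂ω₂e^{iθ₂}+r₃ω₃e^{iθ₃}=r₄ω₄e^{iθ₄}.
Eliminating the other unknown: ω₃ = r₂ω₂ sin(θ₄−θ₂) / [r₃ sin(θ₃−θ₄)].
Numerator sine = +0.43209; denominator sine = +0.45243.
Result = 0.0588·4.22·(+0.43209) / (0.1567·(+0.45243)) = +1.5123 rad/s; magnitude 1.5123 rad/s.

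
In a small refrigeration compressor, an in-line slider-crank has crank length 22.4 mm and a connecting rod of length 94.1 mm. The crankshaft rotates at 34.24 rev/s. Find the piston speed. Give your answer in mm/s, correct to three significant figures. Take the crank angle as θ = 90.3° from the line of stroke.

ω = 2π·34.2 = 215.1 rad/s
For an in-line slider-crank, x = r cosθ + √(L² − r² sin²θ), so v = −rω sinθ·[1 + r cosθ/√(L² − r² sin²θ)].
With r = 0.0224 m, L = 0.0941 m, θ = 90.3°: √(L² − r² sin²θ) = 0.091395 m.
v = −0.0224·215.1·0.99999·[1 + 0.0224·-0.00524/0.091395] = -4.8128 m/s.
|v| = 4.8128 m/s = 4812.8 mm/s.

4810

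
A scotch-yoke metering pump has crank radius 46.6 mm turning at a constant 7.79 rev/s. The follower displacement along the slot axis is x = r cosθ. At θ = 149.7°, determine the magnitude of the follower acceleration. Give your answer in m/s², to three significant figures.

96.4

ω = 48.95 rad/s (from 7.79 rev/s).
x = r cosθ ⇒ ẍ = −rω² cosθ (ω constant).
|a| = rω²|cosθ| = 0.0466·(48.95)²·|cos 149.7°| = 96.39 m/s².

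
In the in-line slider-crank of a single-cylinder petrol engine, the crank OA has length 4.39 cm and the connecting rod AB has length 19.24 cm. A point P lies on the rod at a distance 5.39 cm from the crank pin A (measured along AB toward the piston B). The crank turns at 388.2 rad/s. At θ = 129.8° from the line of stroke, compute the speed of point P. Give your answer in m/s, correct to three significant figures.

ω = 388.2 rad/s.  Crank-pin speed |V_A| = rω = 17.042 m/s, perpendicular to OA.
Rod angle: sinφ = −(r/L) sinθ ⇒ φ = -10.096°; ω_rod = −rω cosθ/√(L²−r²sin²θ) = +57.59 rad/s.
V_P = V_A + ω_rod × AP, with AP = 0.0539 m along the rod.
Components: V_Px = −rω sinθ − a·ω_rod·sinφ = -12.549 m/s;  V_Py = rω cosθ + a·ω_rod·cosφ = -7.8527 m/s.
|V_P| = √(V_Px² + V_Py²) = 14.803 m/s.

14.8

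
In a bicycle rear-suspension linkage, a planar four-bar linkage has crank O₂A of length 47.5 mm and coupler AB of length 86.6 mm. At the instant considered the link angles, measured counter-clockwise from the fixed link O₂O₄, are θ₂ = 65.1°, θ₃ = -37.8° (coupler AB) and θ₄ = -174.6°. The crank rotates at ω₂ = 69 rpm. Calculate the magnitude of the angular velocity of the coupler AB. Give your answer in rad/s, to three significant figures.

ω₂ = 7.226 rad/s (from 69 rpm).
Differentiating the loop-closure r₂e^{iθ₂}+r₃e^{iθ₃}=r₁+r₄e^{iθ₄} gives r₂ω₂e^{iθ₂}+r₃ω₃e^{iθ₃}=r₄ω₄e^{iθ₄}.
Eliminating the other unknown: ω₃ = r₂ω₂ sin(θ₄−θ₂) / [r₃ sin(θ₃−θ₄)].
Numerator sine = +0.86340; denominator sine = +0.68455.
Result = 0.0475·7.226·(+0.86340) / (0.0866·(+0.68455)) = +4.9987 rad/s; magnitude 4.9987 rad/s.

5.00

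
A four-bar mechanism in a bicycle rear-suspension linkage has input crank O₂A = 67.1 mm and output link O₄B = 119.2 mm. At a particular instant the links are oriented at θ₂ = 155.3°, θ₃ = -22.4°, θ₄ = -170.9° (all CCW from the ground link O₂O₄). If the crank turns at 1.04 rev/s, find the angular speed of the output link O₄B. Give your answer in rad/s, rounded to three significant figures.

ω₂ = 6.535 rad/s (from 1.04 rev/s).
Differentiating the loop-closure r₂e^{iθ₂}+r₃e^{iθ₃}=r₁+r₄e^{iθ₄} gives r₂ω₂e^{iθ₂}+r₃ω₃e^{iθ₃}=r₄ω₄e^{iθ₄}.
Eliminating the other unknown: ω₄ = r₂ω₂ sin(θ₂−θ₃) / [r₄ sin(θ₄−θ₃)].
Numerator sine = +0.04013; denominator sine = -0.52250.
Result = 0.0671·6.535·(+0.04013) / (0.1192·(-0.52250)) = -0.28253 rad/s; magnitude 0.28253 rad/s.

0.283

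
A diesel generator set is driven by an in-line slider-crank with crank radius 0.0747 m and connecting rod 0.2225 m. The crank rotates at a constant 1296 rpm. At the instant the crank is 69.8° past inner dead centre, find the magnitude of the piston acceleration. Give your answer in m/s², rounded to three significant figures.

111

ω = 2π·1296/60 = 135.7 rad/s
x(θ) = r cosθ + √(L² − r² sin²θ); with ω constant, a = ω²·d²x/dθ².
d²x/dθ² = −r cosθ − r²(cos2θ)/√u − r⁴ sin²2θ/(4u^{3/2}),  u = L² − r² sin²θ = 0.0445915 m².
Substituting r = 0.0747 m, L = 0.2225 m, θ = 69.8°: d²x/dθ² = -0.0060174 m.
a = ω²·d²x/dθ² = (135.7)²·(-0.0060174) = -110.83 m/s²;  |a| = 110.83 m/s².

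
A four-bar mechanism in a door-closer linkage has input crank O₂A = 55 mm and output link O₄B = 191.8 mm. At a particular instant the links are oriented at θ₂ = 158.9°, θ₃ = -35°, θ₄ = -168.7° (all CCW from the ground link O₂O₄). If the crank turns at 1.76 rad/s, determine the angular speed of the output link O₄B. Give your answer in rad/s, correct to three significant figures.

0.168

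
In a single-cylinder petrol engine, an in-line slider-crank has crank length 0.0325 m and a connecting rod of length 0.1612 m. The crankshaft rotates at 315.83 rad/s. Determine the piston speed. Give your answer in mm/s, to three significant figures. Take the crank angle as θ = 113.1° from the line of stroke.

8680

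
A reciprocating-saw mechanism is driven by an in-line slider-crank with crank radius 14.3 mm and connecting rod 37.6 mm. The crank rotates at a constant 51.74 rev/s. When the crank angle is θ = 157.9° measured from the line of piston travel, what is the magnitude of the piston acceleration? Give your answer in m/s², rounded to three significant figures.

ω = 2π·51.7 = 325.1 rad/s
x(θ) = r cosθ + √(L² − r² sin²θ); with ω constant, a = ω²·d²x/dθ².
d²x/dθ² = −r cosθ − r²(cos2θ)/√u − r⁴ sin²2θ/(4u^{3/2}),  u = L² − r² sin²θ = 0.00138482 m².
Substituting r = 0.0143 m, L = 0.0376 m, θ = 157.9°: d²x/dθ² = +0.0092113 m.
a = ω²·d²x/dθ² = (325.1)²·(+0.0092113) = +973.49 m/s²;  |a| = 973.49 m/s².

973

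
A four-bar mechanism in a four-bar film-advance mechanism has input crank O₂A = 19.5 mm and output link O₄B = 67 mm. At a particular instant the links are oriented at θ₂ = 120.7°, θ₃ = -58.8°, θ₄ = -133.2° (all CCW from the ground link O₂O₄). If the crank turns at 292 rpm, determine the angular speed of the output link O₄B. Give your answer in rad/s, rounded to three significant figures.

0.0806

ω₂ = 30.58 rad/s (from 292 rpm).
Differentiating the loop-closure r₂e^{iθ₂}+r₃e^{iθ₃}=r₁+r₄e^{iθ₄} gives r₂ω₂e^{iθ₂}+r₃ω₃e^{iθ₃}=r₄ω₄e^{iθ₄}.
Eliminating the other unknown: ω₄ = r₂ω₂ sin(θ₂−θ₃) / [r₄ sin(θ₄−θ₃)].
Numerator sine = +0.00873; denominator sine = -0.96316.
Result = 0.0195·30.58·(+0.00873) / (0.067·(-0.96316)) = -0.080633 rad/s; magnitude 0.080633 rad/s.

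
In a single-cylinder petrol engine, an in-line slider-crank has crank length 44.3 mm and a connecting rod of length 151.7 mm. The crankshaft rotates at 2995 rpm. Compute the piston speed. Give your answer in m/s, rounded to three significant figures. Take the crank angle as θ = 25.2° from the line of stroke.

7.49

ω = 2π·2995/60 = 313.6 rad/s
For an in-line slider-crank, x = r cosθ + √(L² − r² sin²θ), so v = −rω sinθ·[1 + r cosθ/√(L² − r² sin²θ)].
With r = 0.0443 m, L = 0.1517 m, θ = 25.2°: √(L² − r² sin²θ) = 0.15052 m.
v = −0.0443·313.6·0.42578·[1 + 0.0443·0.90483/0.15052] = -7.4912 m/s.
|v| = 7.4912 m/s.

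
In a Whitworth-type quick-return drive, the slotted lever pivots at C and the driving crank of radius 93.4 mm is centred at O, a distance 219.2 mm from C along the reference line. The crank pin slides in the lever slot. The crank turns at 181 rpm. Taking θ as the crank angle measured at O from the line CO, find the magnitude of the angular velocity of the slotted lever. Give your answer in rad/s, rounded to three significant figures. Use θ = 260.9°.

2.07

ω = 18.95 rad/s (from 181 rpm).
Crank pin A relative to C: A = (d + r cosθ, r sinθ); lever angle φ = atan2(r sinθ, d + r cosθ).
Differentiating tanφ: φ̇ = rω(d cosθ + r)/(d² + r² + 2dr cosθ).
d² + r² + 2dr cosθ = |CA|² = 0.0502962 m²;  d cosθ + r = +0.058732 m.
|ω_lever| = |0.0934·18.95·+0.058732| / 0.0502962 = 2.0672 rad/s.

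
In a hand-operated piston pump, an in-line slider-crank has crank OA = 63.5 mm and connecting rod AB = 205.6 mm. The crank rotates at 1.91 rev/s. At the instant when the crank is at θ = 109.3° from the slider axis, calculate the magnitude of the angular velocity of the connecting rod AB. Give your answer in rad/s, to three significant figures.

ω = 12 rad/s (converted from 1.91 rev/s).
The rod makes angle φ with the slider axis where L sinφ = r sinθ; differentiating, L cosφ·φ̇ = r ω cosθ.
L cosφ = √(L² − r² sin²θ) = 0.19667 m.
|ω_rod| = r ω |cosθ| / √(L² − r² sin²θ) = 0.0635·12·0.33051/0.19667 = 1.2807 rad/s.

1.28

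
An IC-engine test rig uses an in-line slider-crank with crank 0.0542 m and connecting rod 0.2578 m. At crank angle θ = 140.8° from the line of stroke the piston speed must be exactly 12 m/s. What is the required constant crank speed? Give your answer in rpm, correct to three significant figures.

4000

For an in-line slider-crank, |v_piston| = rω|sinθ|·[1 + r cosθ/√(L² − r² sin²θ)].
With r = 0.0542 m, L = 0.2578 m, θ = 140.8°: the bracketed kinematic factor |dx/dθ| = 0.028625 m.
ω = v/|dx/dθ| = 12/0.028625 = 419.22 rad/s.
N = 60ω/(2π) = 4003.2 rpm.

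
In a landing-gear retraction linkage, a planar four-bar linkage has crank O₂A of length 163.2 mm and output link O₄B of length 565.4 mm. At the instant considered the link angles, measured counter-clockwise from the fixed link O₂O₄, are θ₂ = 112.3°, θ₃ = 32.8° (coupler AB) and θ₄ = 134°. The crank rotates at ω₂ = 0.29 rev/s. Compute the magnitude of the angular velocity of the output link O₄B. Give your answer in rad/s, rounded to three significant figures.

0.527

ω₂ = 1.822 rad/s (from 0.29 rev/s).
Differentiating the loop-closure r₂e^{iθ₂}+r₃e^{iθ₃}=r₁+r₄e^{iθ₄} gives r₂ω₂e^{iθ₂}+r₃ω₃e^{iθ₃}=r₄ω₄e^{iθ₄}.
Eliminating the other unknown: ω₄ = r₂ω₂ sin(θ₂−θ₃) / [r₄ sin(θ₄−θ₃)].
Numerator sine = +0.98325; denominator sine = +0.98096.
Result = 0.1632·1.822·(+0.98325) / (0.5654·(+0.98096)) = +0.52718 rad/s; magnitude 0.52718 rad/s.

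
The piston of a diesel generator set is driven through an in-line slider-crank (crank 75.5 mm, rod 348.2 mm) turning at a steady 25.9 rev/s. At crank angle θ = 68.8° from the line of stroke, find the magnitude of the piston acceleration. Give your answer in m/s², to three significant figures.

399

ω = 2π·25.9 = 162.7 rad/s
x(θ) = r cosθ + √(L² − r² sin²θ); with ω constant, a = ω²·d²x/dθ².
d²x/dθ² = −r cosθ − r²(cos2θ)/√u − r⁴ sin²2θ/(4u^{3/2}),  u = L² − r² sin²θ = 0.116288 m².
Substituting r = 0.0755 m, L = 0.3482 m, θ = 68.8°: d²x/dθ² = -0.015052 m.
a = ω²·d²x/dθ² = (162.7)²·(-0.015052) = -398.61 m/s²;  |a| = 398.61 m/s².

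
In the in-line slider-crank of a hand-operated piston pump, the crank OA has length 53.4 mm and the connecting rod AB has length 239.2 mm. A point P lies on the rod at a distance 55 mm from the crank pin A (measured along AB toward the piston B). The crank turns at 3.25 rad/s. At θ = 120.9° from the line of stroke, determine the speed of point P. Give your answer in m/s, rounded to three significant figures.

ω = 3.25 rad/s.  Crank-pin speed |V_A| = rω = 0.17355 m/s, perpendicular to OA.
Rod angle: sinφ = −(r/L) sinθ ⇒ φ = -11.044°; ω_rod = −rω cosθ/√(L²−r²sin²θ) = +0.37963 rad/s.
V_P = V_A + ω_rod × AP, with AP = 0.055 m along the rod.
Components: V_Px = −rω sinθ − a·ω_rod·sinφ = -0.14492 m/s;  V_Py = rω cosθ + a·ω_rod·cosφ = -0.068632 m/s.
|V_P| = √(V_Px² + V_Py²) = 0.16035 m/s.

0.160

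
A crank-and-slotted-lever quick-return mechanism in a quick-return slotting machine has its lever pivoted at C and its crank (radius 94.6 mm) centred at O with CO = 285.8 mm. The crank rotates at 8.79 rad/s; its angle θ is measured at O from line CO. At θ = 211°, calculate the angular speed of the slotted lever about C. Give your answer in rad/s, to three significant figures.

ω = 8.79 rad/s
Crank pin A relative to C: A = (d + r cosθ, r sinθ); lever angle φ = atan2(r sinθ, d + r cosθ).
Differentiating tanφ: φ̇ = rω(d cosθ + r)/(d² + r² + 2dr cosθ).
d² + r² + 2dr cosθ = |CA|² = 0.0442809 m²;  d cosθ + r = -0.15038 m.
|ω_lever| = |0.0946·8.79·-0.15038| / 0.0442809 = 2.8239 rad/s.

2.82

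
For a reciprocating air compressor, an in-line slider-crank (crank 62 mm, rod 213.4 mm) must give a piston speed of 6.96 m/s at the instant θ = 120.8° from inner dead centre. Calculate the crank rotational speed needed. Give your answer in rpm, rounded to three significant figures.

1470

For an in-line slider-crank, |v_piston| = rω|sinθ|·[1 + r cosθ/√(L² − r² sin²θ)].
With r = 0.062 m, L = 0.2134 m, θ = 120.8°: the bracketed kinematic factor |dx/dθ| = 0.045074 m.
ω = v/|dx/dθ| = 6.96/0.045074 = 154.41 rad/s.
N = 60ω/(2π) = 1474.5 rpm.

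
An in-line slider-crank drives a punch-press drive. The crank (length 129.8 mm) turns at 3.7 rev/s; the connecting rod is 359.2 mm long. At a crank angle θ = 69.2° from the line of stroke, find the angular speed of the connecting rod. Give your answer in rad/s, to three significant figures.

ω = 23.25 rad/s (converted from 3.7 rev/s).
The rod makes angle φ with the slider axis where L sinφ = r sinθ; differentiating, L cosφ·φ̇ = r ω cosθ.
L cosφ = √(L² − r² sin²θ) = 0.33808 m.
|ω_rod| = r ω |cosθ| / √(L² − r² sin²θ) = 0.1298·23.25·0.35511/0.33808 = 3.1695 rad/s.

3.17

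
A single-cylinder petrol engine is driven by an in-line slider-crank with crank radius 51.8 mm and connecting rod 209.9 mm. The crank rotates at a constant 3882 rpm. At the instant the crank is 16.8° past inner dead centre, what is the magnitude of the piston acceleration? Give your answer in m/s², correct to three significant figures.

ω = 2π·3882/60 = 406.5 rad/s
x(θ) = r cosθ + √(L² − r² sin²θ); with ω constant, a = ω²·d²x/dθ².
d²x/dθ² = −r cosθ − r²(cos2θ)/√u − r⁴ sin²2θ/(4u^{3/2}),  u = L² − r² sin²θ = 0.0438339 m².
Substituting r = 0.0518 m, L = 0.2099 m, θ = 16.8°: d²x/dθ² = -0.060324 m.
a = ω²·d²x/dθ² = (406.5)²·(-0.060324) = -9969.2 m/s²;  |a| = 9969.2 m/s².

9970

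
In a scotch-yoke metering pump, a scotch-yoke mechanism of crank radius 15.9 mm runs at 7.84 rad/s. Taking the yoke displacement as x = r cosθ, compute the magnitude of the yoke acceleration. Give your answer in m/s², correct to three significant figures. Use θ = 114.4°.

0.404

ω = 7.84 rad/s
x = r cosθ ⇒ ẍ = −rω² cosθ (ω constant).
|a| = rω²|cosθ| = 0.0159·(7.84)²·|cos 114.4°| = 0.40373 m/s².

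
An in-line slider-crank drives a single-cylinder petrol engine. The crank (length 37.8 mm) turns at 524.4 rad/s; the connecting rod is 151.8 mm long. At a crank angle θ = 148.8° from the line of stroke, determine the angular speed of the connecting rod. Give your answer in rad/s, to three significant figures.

ω = 524.4 rad/s
The rod makes angle φ with the slider axis where L sinφ = r sinθ; differentiating, L cosφ·φ̇ = r ω cosθ.
L cosφ = √(L² − r² sin²θ) = 0.15053 m.
|ω_rod| = r ω |cosθ| / √(L² − r² sin²θ) = 0.0378·524.4·0.85536/0.15053 = 112.64 rad/s.

113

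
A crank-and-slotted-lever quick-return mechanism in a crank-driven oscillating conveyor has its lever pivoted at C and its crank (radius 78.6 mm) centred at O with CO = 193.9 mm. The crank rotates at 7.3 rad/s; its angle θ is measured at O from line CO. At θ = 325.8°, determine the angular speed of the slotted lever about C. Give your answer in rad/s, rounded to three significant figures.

1.99

ω = 7.3 rad/s
Crank pin A relative to C: A = (d + r cosθ, r sinθ); lever angle φ = atan2(r sinθ, d + r cosθ).
Differentiating tanφ: φ̇ = rω(d cosθ + r)/(d² + r² + 2dr cosθ).
d² + r² + 2dr cosθ = |CA|² = 0.0689855 m²;  d cosθ + r = +0.23897 m.
|ω_lever| = |0.0786·7.3·+0.23897| / 0.0689855 = 1.9876 rad/s.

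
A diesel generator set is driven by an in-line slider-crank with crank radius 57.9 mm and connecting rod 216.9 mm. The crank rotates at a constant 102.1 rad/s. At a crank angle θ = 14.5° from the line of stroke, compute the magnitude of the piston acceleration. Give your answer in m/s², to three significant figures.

ω = 102.1 rad/s
x(θ) = r cosθ + √(L² − r² sin²θ); with ω constant, a = ω²·d²x/dθ².
d²x/dθ² = −r cosθ − r²(cos2θ)/√u − r⁴ sin²2θ/(4u^{3/2}),  u = L² − r² sin²θ = 0.0468354 m².
Substituting r = 0.0579 m, L = 0.2169 m, θ = 14.5°: d²x/dθ² = -0.069669 m.
a = ω²·d²x/dθ² = (102.1)²·(-0.069669) = -726.26 m/s²;  |a| = 726.26 m/s².

726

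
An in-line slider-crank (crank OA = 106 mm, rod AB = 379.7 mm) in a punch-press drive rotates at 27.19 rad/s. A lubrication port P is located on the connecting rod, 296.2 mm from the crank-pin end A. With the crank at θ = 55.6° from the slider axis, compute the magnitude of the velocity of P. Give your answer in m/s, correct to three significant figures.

2.70

ω = 27.19 rad/s.  Crank-pin speed |V_A| = rω = 2.8821 m/s, perpendicular to OA.
Rod angle: sinφ = −(r/L) sinθ ⇒ φ = -13.317°; ω_rod = −rω cosθ/√(L²−r²sin²θ) = -4.4069 rad/s.
V_P = V_A + ω_rod × AP, with AP = 0.2962 m along the rod.
Components: V_Px = −rω sinθ − a·ω_rod·sinφ = -2.6788 m/s;  V_Py = rω cosθ + a·ω_rod·cosφ = +0.35808 m/s.
|V_P| = √(V_Px² + V_Py²) = 2.7026 m/s.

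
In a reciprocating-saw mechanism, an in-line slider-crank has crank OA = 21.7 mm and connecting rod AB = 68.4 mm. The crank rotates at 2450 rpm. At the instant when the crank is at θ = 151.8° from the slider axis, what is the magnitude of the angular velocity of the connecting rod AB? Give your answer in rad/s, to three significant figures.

72.6

ω = 256.6 rad/s (converted from 2450 rpm).
The rod makes angle φ with the slider axis where L sinφ = r sinθ; differentiating, L cosφ·φ̇ = r ω cosθ.
L cosφ = √(L² − r² sin²θ) = 0.067627 m.
|ω_rod| = r ω |cosθ| / √(L² − r² sin²θ) = 0.0217·256.6·0.88130/0.067627 = 72.554 rad/s.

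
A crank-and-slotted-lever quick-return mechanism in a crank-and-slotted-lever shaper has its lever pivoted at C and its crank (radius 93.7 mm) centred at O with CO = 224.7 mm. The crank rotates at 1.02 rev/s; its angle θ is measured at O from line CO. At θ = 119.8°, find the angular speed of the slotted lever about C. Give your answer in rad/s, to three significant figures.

0.281

ω = 6.409 rad/s (from 1.02 rev/s).
Crank pin A relative to C: A = (d + r cosθ, r sinθ); lever angle φ = atan2(r sinθ, d + r cosθ).
Differentiating tanφ: φ̇ = rω(d cosθ + r)/(d² + r² + 2dr cosθ).
d² + r² + 2dr cosθ = |CA|² = 0.0383428 m²;  d cosθ + r = -0.01797 m.
|ω_lever| = |0.0937·6.409·-0.01797| / 0.0383428 = 0.28144 rad/s.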